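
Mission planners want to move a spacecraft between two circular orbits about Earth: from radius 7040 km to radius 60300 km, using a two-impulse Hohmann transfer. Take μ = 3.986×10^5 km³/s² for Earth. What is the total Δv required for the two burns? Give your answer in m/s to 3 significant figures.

The Hohmann ellipse has a_t = (r₁ + r₂)/2 = 33670 km.
Circular speed at r₁: v₁ = √(μ/r₁) = √(3.986×10^5/7040) = 7.52458 km/s.
On the transfer ellipse at r₁, vis-viva equation gives v_p = √[μ(2/r₁ − 1/a_t)] = 10.0698 km/s.
First burn Δv₁ = |v_p − v₁| = 2.5452 km/s.
At r₂, v₂ = √(μ/r₂) = 2.5710 km/s.
Transfer-orbit speed at r₂: v_a = √[μ(2/r₂ − 1/a_t)] = 1.1756 km/s.
Second burn Δv₂ = |v₂ − v_a| = 1.3954 km/s.
Total Δv = Δv₁ + Δv₂ = 3.941 km/s.

Δv = 3940 m/s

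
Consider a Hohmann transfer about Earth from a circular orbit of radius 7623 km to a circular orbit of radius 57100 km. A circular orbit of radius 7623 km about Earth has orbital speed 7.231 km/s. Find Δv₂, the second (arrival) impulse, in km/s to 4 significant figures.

From the circular-orbit relation v² = μ/r at r = 7623 km: μ = v²r = (7.231)² × 7623 = 3.98587×10^5 km³/s².
Semi-major axis of the transfer orbit: a_t = (7623 + 57100)/2 = 32361.5 km.
On the circular orbit at r = 57100 km, v_c = √(μ/r) = 2.642 km/s.
Vis-viva on the transfer ellipse at r = 57100 km gives v_t = √[μ(2/r − 1/a_t)] = 1.282 km/s.
Δv₂ = |v_t − v_c| = |1.282 − 2.642| = 1.360 km/s.

Δv₂ = 1.360 km/s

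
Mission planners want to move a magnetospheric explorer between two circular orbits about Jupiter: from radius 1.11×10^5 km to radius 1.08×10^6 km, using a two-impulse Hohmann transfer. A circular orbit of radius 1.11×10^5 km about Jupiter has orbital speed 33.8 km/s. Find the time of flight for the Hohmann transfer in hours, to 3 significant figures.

t = 35.6 hours

From the circular-orbit relation v² = μ/r at r = 1.11×10^5 km: μ = v²r = (33.8)² × 1.11×10^5 = 1.26811×10^8 km³/s².
The Hohmann ellipse has a_t = (r₁ + r₂)/2 = 5.955×10^5 km.
Half the transfer-orbit period gives t = π√(a_t³/μ) = 1.282×10^5 s.
Converting: 1.282×10^5 s ÷ 3600 s/hour = 35.6 hours.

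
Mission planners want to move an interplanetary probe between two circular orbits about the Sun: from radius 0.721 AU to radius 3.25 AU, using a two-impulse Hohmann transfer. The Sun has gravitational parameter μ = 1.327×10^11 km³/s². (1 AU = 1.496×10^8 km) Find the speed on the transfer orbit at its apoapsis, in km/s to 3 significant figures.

In km: r₁ = 0.721 × 1.496×10^8 = 1.078616×10^8 km; r₂ = 3.25 × 1.496×10^8 = 4.862×10^8 km.
Semi-major axis of the transfer orbit: a_t = (1.078616×10^8 + 4.862×10^8)/2 = 2.970308×10^8 km.
The apoapsis of the transfer ellipse is at r = 4.862×10^8 km.
From the vis-viva equation, v = √[μ(2/r − 1/a_t)] = 9.955 km/s.

v = 9.96 km/s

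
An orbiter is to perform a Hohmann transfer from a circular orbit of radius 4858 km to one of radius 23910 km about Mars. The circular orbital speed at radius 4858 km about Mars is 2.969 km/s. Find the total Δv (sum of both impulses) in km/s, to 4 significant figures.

From the circular-orbit relation v² = μ/r at r = 4858 km: μ = v²r = (2.969)² × 4858 = 42823.1 km³/s².
Transfer-ellipse semi-major axis a_t = (r₁ + r₂)/2 = (4858 + 23910)/2 = 14384 km.
Circular speed at r₁: v₁ = √(μ/r₁) = √(42823.1/4858) = 2.9690 km/s.
On the transfer ellipse at r₁, v² = μ(2/r − 1/a) gives v_p = √[μ(2/r₁ − 1/a_t)] = 3.8279 km/s.
First burn Δv₁ = |v_p − v₁| = 0.8589 km/s.
Circular speed at r₂: v₂ = √(μ/r₂) = 1.33829 km/s.
Transfer-orbit speed at r₂: v_a = √[μ(2/r₂ − 1/a_t)] = 0.777747 km/s.
Second burn Δv₂ = |v₂ − v_a| = 0.5605 km/s.
Δv = Δv₁ + Δv₂ = 0.8589 + 0.5605 = 1.419 km/s.

Δv = 1.419 km/s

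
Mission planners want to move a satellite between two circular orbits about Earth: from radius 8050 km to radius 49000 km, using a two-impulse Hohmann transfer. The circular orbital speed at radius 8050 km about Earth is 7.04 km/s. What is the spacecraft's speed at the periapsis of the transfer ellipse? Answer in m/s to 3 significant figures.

From the circular-orbit relation v² = μ/r at r = 8050 km: μ = v²r = (7.04)² × 8050 = 3.98971×10^5 km³/s².
The Hohmann ellipse has a_t = (r₁ + r₂)/2 = 28525 km.
The periapsis of the transfer ellipse is at r = 8050 km.
Vis-viva: v = √[μ(2/r − 1/a_t)] = √[3.98971×10^5 × (2/8050 − 1/28525)] = 9.227 km/s.

v = 9230 m/s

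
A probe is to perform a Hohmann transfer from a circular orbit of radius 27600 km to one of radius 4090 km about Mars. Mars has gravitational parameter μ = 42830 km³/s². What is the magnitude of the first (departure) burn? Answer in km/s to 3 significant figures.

Δv₁ = 0.613 km/s

The Hohmann ellipse has a_t = (r₁ + r₂)/2 = 15845 km.
On the circular orbit at r = 27600 km, v_c = √(μ/r) = 1.2457 km/s.
Transfer-orbit speed at the same r (vis-viva, a = a_t): v_t = √[μ(2/r − 1/a_t)] = 0.63290 km/s.
Δv₁ = |v_t − v_c| = |0.63290 − 1.2457| = 0.6128 km/s.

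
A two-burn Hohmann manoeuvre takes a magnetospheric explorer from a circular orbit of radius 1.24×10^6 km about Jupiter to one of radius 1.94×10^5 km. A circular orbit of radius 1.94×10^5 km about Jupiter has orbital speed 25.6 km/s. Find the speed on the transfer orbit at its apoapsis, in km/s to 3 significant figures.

From the circular-orbit relation v² = μ/r at r = 1.94×10^5 km: μ = v²r = (25.6)² × 1.94×10^5 = 1.27140×10^8 km³/s².
Transfer-ellipse semi-major axis a_t = (r₁ + r₂)/2 = (1.240×10^6 + 1.940×10^5)/2 = 7.170×10^5 km.
The apoapsis of the transfer ellipse is at r = 1.240×10^6 km.
Vis-viva: v = √[μ(2/r − 1/a_t)] = √[1.27140×10^8 × (2/1.240×10^6 − 1/7.170×10^5)] = 5.267 km/s.

v = 5.27 km/s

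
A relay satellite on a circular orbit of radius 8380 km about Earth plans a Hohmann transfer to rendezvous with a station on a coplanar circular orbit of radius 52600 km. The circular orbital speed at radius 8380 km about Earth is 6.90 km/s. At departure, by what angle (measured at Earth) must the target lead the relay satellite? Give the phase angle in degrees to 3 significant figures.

φ = 101°

From the circular-orbit relation v² = μ/r at r = 8380 km: μ = v²r = (6.90)² × 8380 = 3.98972×10^5 km³/s².
The Hohmann ellipse has a_t = (r₁ + r₂)/2 = 30490 km.
Transfer time t = π√(a_t³/μ) = 26480 s.
The target's mean motion on its circular orbit is ω₂ = √(μ/r₂³) = 5.236×10^-5 rad/s.
Angle swept by the target during transfer: ω₂·t = 1.3865 rad = 79.44°.
The relay satellite traverses 180° on the transfer ellipse, so the target must lead by 180° − 79.44° = 101°.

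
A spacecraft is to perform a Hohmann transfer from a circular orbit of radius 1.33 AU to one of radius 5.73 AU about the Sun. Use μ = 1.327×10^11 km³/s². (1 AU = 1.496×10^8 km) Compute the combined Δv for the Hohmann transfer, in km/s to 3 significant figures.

Δv = 11.9 km/s

In km: r₁ = 1.33 × 1.496×10^8 = 1.98968×10^8 km; r₂ = 5.73 × 1.496×10^8 = 8.57208×10^8 km.
Semi-major axis of the transfer orbit: a_t = (1.98968×10^8 + 8.57208×10^8)/2 = 5.28088×10^8 km.
Circular speed at r₁: v₁ = √(μ/r₁) = √(1.327×10^11/1.98968×10^8) = 25.825 km/s.
Transfer-orbit speed at r₁ (vis-viva): v_p = √[μ(2/r₁ − 1/a_t)] = 32.903 km/s.
First burn Δv₁ = |v_p − v₁| = 7.078 km/s.
At r₂, v₂ = √(μ/r₂) = 12.442 km/s.
Transfer-orbit speed at r₂: v_a = √[μ(2/r₂ − 1/a_t)] = 7.6371 km/s.
Second burn Δv₂ = |v₂ − v_a| = 4.805 km/s.
Total Δv = Δv₁ + Δv₂ = 11.88 km/s.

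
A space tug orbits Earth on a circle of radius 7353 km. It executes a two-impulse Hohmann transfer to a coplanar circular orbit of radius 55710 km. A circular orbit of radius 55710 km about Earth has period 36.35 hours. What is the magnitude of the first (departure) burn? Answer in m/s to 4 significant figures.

From Kepler's third law T² = 4π²r³/μ at r = 55710 km, T = 36.35 hours = 36.35 × 3600 s = 1.3086×10^5 s: μ = 4π²r³/T² = 3.98607×10^5 km³/s².
The Hohmann ellipse has a_t = (r₁ + r₂)/2 = 31531.5 km.
On the circular orbit at r = 7353 km, v_c = √(μ/r) = 7.363 km/s.
Transfer-orbit speed at the same r (vis-viva, a = a_t): v_t = √[μ(2/r − 1/a_t)] = 9.787 km/s.
Δv₁ = |v_t − v_c| = |9.787 − 7.363| = 2.424 km/s.

Δv₁ = 2424 m/s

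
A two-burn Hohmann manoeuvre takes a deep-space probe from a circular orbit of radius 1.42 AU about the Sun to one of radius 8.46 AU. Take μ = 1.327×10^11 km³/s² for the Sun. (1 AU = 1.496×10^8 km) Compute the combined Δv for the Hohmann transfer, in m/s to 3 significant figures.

In km: r₁ = 1.42 × 1.496×10^8 = 2.12432×10^8 km; r₂ = 8.46 × 1.496×10^8 = 1.265616×10^9 km.
The Hohmann ellipse has a_t = (r₁ + r₂)/2 = 7.39024×10^8 km.
Circular speed at r₁: v₁ = √(μ/r₁) = √(1.327×10^11/2.12432×10^8) = 24.993 km/s.
Transfer-orbit speed at r₁ (vis-viva): v_p = √[μ(2/r₁ − 1/a_t)] = 32.707 km/s.
First burn Δv₁ = |v_p − v₁| = 7.714 km/s.
Circular speed at r₂: v₂ = √(μ/r₂) = 10.24 km/s.
Transfer-orbit speed at r₂: v_a = √[μ(2/r₂ − 1/a_t)] = 5.490 km/s.
Second burn Δv₂ = |v₂ − v_a| = 4.750 km/s.
Total Δv = Δv₁ + Δv₂ = 12.46 km/s.

Δv = 12500 m/s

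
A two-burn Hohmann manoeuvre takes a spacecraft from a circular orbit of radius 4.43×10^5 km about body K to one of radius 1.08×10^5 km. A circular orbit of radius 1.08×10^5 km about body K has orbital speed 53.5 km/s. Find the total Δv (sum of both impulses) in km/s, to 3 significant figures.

Δv = 24.2 km/s

From the circular-orbit relation v² = μ/r at r = 1.08×10^5 km: μ = v²r = (53.5)² × 1.08×10^5 = 3.09123×10^8 km³/s².
Semi-major axis of the transfer orbit: a_t = (4.430×10^5 + 1.080×10^5)/2 = 2.755×10^5 km.
At r₁ the circular-orbit speed is v₁ = √(μ/r₁) = 26.416 km/s.
Transfer-orbit speed at r₁ (v² = μ(2/r − 1/a)): v_a = √[μ(2/r₁ − 1/a_t)] = 16.539 km/s.
First burn Δv₁ = |v_a − v₁| = 9.877 km/s.
At r₂, v₂ = √(μ/r₂) = 53.50 km/s.
Transfer-orbit speed at r₂: v_p = √[μ(2/r₂ − 1/a_t)] = 67.84 km/s.
Second burn Δv₂ = |v₂ − v_p| = 14.34 km/s.
Δv = Δv₁ + Δv₂ = 9.877 + 14.34 = 24.22 km/s.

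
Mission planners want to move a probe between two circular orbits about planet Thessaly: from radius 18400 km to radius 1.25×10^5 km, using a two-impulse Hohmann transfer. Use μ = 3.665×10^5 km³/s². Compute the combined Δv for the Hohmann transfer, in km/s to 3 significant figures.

Δv = 2.27 km/s

Semi-major axis of the transfer orbit: a_t = (18400 + 1.250×10^5)/2 = 71700 km.
At r₁ the circular-orbit speed is v₁ = √(μ/r₁) = 4.463 km/s.
Transfer-orbit speed at r₁ (vis-viva equation): v_p = √[μ(2/r₁ − 1/a_t)] = 5.893 km/s.
First burn Δv₁ = |v_p − v₁| = 1.430 km/s.
At r₂, v₂ = √(μ/r₂) = 1.7123 km/s.
Transfer-orbit speed at r₂: v_a = √[μ(2/r₂ − 1/a_t)] = 0.86742 km/s.
Second burn Δv₂ = |v₂ − v_a| = 0.8449 km/s.
Δv = Δv₁ + Δv₂ = 1.430 + 0.8449 = 2.275 km/s.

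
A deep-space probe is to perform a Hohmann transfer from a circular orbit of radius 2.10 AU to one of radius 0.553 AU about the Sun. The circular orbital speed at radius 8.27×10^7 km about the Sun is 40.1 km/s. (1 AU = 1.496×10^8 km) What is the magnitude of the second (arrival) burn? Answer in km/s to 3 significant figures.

Δv₂ = 10.4 km/s

From the circular-orbit relation v² = μ/r at r = 8.27×10^7 km: μ = v²r = (40.1)² × 8.27×10^7 = 1.32982×10^11 km³/s².
In km: r₁ = 2.10 × 1.496×10^8 = 3.1416×10^8 km; r₂ = 0.553 × 1.496×10^8 = 8.27288×10^7 km.
Semi-major axis of the transfer orbit: a_t = (3.1416×10^8 + 8.27288×10^7)/2 = 1.984444×10^8 km.
Circular speed at r = 8.27288×10^7 km: v_c = √(μ/r) = 40.093 km/s.
Transfer-orbit speed at the same r (vis-viva, a = a_t): v_t = √[μ(2/r − 1/a_t)] = 50.446 km/s.
Δv₂ = |v_t − v_c| = |50.446 − 40.093| = 10.35 km/s.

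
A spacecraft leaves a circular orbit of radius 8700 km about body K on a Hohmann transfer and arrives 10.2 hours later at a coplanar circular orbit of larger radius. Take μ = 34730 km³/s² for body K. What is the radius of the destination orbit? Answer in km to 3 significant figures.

Transfer time t = 10.2 hours = 36720 s, and t = π√(a_t³/μ).
So a_t = (μ t²/π²)^(1/3) = (34730 × (36720)² / π²)^(1/3) = 16804 km.
Since a_t = (r₁ + r₂)/2, r₂ = 2a_t − r₁ = 2×16804 − 8700 = 24908 km.

r₂ = 24900 km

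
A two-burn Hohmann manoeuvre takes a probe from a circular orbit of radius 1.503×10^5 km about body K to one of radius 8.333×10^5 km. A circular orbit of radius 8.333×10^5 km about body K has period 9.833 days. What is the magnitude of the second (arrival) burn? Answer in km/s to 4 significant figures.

Δv₂ = 2.756 km/s

From Kepler's third law T² = 4π²r³/μ at r = 8.333×10^5 km, T = 9.833 days = 9.833 × 86400 s = 8.495712×10^5 s: μ = 4π²r³/T² = 3.16493×10^7 km³/s².
The Hohmann ellipse has a_t = (r₁ + r₂)/2 = 4.918×10^5 km.
Circular speed at r = 8.333×10^5 km: v_c = √(μ/r) = 6.163 km/s.
Transfer-orbit speed at the same r (vis-viva, a = a_t): v_t = √[μ(2/r − 1/a_t)] = 3.407 km/s.
Δv₂ = |v_t − v_c| = |3.407 − 6.163| = 2.756 km/s.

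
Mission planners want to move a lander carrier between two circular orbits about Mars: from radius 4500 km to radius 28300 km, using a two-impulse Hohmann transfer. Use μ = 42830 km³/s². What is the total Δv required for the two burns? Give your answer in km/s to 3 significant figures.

Δv = 1.55 km/s

Transfer-ellipse semi-major axis a_t = (r₁ + r₂)/2 = (4500 + 28300)/2 = 16400 km.
At r₁ the circular-orbit speed is v₁ = √(μ/r₁) = 3.08509 km/s.
Transfer-orbit speed at r₁ (vis-viva): v_p = √[μ(2/r₁ − 1/a_t)] = 4.05265 km/s.
First burn Δv₁ = |v_p − v₁| = 0.9676 km/s.
Circular speed at r₂: v₂ = √(μ/r₂) = 1.2302 km/s.
Transfer-orbit speed at r₂: v_a = √[μ(2/r₂ − 1/a_t)] = 0.64441 km/s.
Second burn Δv₂ = |v₂ − v_a| = 0.5858 km/s.
Total Δv = Δv₁ + Δv₂ = 1.553 km/s.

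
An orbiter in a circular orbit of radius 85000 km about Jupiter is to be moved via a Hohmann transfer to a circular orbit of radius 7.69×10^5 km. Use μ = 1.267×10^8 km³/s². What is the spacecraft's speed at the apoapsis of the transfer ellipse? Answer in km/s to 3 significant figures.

The Hohmann ellipse has a_t = (r₁ + r₂)/2 = 4.270×10^5 km.
At apoapsis, r = 7.690×10^5 km.
From the vis-viva equation, v = √[μ(2/r − 1/a_t)] = 5.727 km/s.

v = 5.73 km/s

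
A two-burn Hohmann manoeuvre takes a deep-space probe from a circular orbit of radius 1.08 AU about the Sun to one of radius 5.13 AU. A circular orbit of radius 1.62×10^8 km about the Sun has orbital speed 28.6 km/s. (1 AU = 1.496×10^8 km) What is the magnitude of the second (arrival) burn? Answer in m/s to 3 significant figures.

Δv₂ = 5390 m/s

From the circular-orbit relation v² = μ/r at r = 1.62×10^8 km: μ = v²r = (28.6)² × 1.62×10^8 = 1.32510×10^11 km³/s².
In km: r₁ = 1.08 × 1.496×10^8 = 1.61568×10^8 km; r₂ = 5.13 × 1.496×10^8 = 7.67448×10^8 km.
The Hohmann ellipse has a_t = (r₁ + r₂)/2 = 4.64508×10^8 km.
On the circular orbit at r = 7.67448×10^8 km, v_c = √(μ/r) = 13.14 km/s.
Vis-viva on the transfer ellipse at r = 7.67448×10^8 km gives v_t = √[μ(2/r − 1/a_t)] = 7.750 km/s.
Δv₂ = |v_t − v_c| = |7.750 − 13.14| = 5.390 km/s.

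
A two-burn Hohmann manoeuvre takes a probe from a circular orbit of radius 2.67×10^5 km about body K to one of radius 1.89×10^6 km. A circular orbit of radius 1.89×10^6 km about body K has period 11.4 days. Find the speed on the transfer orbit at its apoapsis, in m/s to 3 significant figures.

From Kepler's third law T² = 4π²r³/μ at r = 1.89×10^6 km, T = 11.4 days = 11.4 × 86400 s = 9.8496×10^5 s: μ = 4π²r³/T² = 2.74731×10^8 km³/s².
Transfer-ellipse semi-major axis a_t = (r₁ + r₂)/2 = (2.670×10^5 + 1.890×10^6)/2 = 1.0785×10^6 km.
At apoapsis, r = 1.890×10^6 km.
From the vis-viva equation, v = √[μ(2/r − 1/a_t)] = 5.999 km/s.

v = 6000 m/s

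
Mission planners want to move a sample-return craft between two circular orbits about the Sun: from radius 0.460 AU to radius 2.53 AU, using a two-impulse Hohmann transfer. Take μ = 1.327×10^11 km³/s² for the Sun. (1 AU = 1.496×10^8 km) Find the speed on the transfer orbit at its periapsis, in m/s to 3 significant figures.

In km: r₁ = 0.460 × 1.496×10^8 = 6.8816×10^7 km; r₂ = 2.53 × 1.496×10^8 = 3.78488×10^8 km.
Transfer-ellipse semi-major axis a_t = (r₁ + r₂)/2 = (6.8816×10^7 + 3.78488×10^8)/2 = 2.23652×10^8 km.
At periapsis, r = 6.8816×10^7 km.
From the vis-viva equation, v = √[μ(2/r − 1/a_t)] = 57.13 km/s.

v = 57100 m/s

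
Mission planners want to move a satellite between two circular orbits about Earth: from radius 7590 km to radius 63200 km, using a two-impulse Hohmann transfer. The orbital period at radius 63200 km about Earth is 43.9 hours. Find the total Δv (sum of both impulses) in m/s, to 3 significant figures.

From Kepler's third law T² = 4π²r³/μ at r = 63200 km, T = 43.9 hours = 43.9 × 3600 s = 1.5804×10^5 s: μ = 4π²r³/T² = 3.99004×10^5 km³/s².
Transfer-ellipse semi-major axis a_t = (r₁ + r₂)/2 = (7590 + 63200)/2 = 35395 km.
Circular speed at r₁: v₁ = √(μ/r₁) = √(3.99004×10^5/7590) = 7.250 km/s.
Transfer-orbit speed at r₁ (v² = μ(2/r − 1/a)): v_p = √[μ(2/r₁ − 1/a_t)] = 9.688 km/s.
First burn Δv₁ = |v_p − v₁| = 2.438 km/s.
At r₂, v₂ = √(μ/r₂) = 2.513 km/s.
Transfer-orbit speed at r₂: v_a = √[μ(2/r₂ − 1/a_t)] = 1.164 km/s.
Second burn Δv₂ = |v₂ − v_a| = 1.349 km/s.
Δv = Δv₁ + Δv₂ = 2.438 + 1.349 = 3.787 km/s.

Δv = 3790 m/s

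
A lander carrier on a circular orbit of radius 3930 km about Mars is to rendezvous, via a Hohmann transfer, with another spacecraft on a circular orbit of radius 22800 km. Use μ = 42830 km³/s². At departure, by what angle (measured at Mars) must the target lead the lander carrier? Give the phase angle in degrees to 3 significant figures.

φ = 99.2°

Transfer-ellipse semi-major axis a_t = (r₁ + r₂)/2 = (3930 + 22800)/2 = 13365 km.
Transfer time t = π√(a_t³/μ) = 23454.7 s.
Target angular speed ω₂ = √(μ/r₂³) = 6.01135×10^-5 rad/s.
Angle swept by the target during transfer: ω₂·t = 1.4099 rad = 80.78°.
The lander carrier traverses 180° on the transfer ellipse, so the target must lead by 180° − 80.78° = 99.2°.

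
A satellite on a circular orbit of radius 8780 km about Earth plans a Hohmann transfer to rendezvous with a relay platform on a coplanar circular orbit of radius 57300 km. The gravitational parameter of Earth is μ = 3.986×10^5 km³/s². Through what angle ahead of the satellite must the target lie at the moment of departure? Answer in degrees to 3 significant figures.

Transfer-ellipse semi-major axis a_t = (r₁ + r₂)/2 = (8780 + 57300)/2 = 33040 km.
The half-period of the transfer ellipse is t = π√(a_t³/μ) = 29884 s.
Target angular speed ω₂ = √(μ/r₂³) = 4.6030×10^-5 rad/s.
Angle swept by the target during transfer: ω₂·t = 1.37556 rad = 78.81°.
Arrival is 180° from departure on the ellipse, so φ = 180° − 78.81° = 101°.

φ = 101°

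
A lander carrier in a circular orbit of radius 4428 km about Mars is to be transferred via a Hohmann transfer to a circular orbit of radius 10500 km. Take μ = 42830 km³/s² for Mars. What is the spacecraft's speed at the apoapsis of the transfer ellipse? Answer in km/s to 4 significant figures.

v = 1.556 km/s

The Hohmann ellipse has a_t = (r₁ + r₂)/2 = 7464 km.
The apoapsis of the transfer ellipse is at r = 10500 km.
Vis-viva: v = √[μ(2/r − 1/a_t)] = √[42830 × (2/10500 − 1/7464)] = 1.556 km/s.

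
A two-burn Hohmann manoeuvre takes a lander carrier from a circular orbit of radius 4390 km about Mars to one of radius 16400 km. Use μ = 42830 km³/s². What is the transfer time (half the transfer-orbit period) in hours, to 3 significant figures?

Semi-major axis of the transfer orbit: a_t = (4390 + 16400)/2 = 10395 km.
Half the transfer-orbit period gives t = π√(a_t³/μ) = 16090 s.
Converting: 16090 s ÷ 3600 s/hour = 4.47 hours.

t = 4.47 hours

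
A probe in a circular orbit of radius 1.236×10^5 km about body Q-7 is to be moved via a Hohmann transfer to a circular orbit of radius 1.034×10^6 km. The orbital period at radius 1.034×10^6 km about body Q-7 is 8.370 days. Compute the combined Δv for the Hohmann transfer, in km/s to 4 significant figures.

Δv = 13.58 km/s

From Kepler's third law T² = 4π²r³/μ at r = 1.034×10^6 km, T = 8.370 days = 8.370 × 86400 s = 7.23168×10^5 s: μ = 4π²r³/T² = 8.34532×10^7 km³/s².
Semi-major axis of the transfer orbit: a_t = (1.236×10^5 + 1.034×10^6)/2 = 5.788×10^5 km.
At r₁ the circular-orbit speed is v₁ = √(μ/r₁) = 25.984 km/s.
Transfer-orbit speed at r₁ (vis-viva): v_p = √[μ(2/r₁ − 1/a_t)] = 34.730 km/s.
First burn Δv₁ = |v_p − v₁| = 8.746 km/s.
Circular speed at r₂: v₂ = √(μ/r₂) = 8.984 km/s.
Transfer-orbit speed at r₂: v_a = √[μ(2/r₂ − 1/a_t)] = 4.152 km/s.
Second burn Δv₂ = |v₂ − v_a| = 4.832 km/s.
Total Δv = Δv₁ + Δv₂ = 13.58 km/s.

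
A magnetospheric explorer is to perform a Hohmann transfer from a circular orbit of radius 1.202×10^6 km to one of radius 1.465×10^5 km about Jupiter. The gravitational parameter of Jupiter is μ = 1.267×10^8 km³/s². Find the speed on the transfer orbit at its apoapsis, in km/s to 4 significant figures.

v = 4.786 km/s

Transfer-ellipse semi-major axis a_t = (r₁ + r₂)/2 = (1.202×10^6 + 1.465×10^5)/2 = 6.7425×10^5 km.
At apoapsis, r = 1.202×10^6 km.
Vis-viva: v = √[μ(2/r − 1/a_t)] = √[1.267×10^8 × (2/1.202×10^6 − 1/6.7425×10^5)] = 4.786 km/s.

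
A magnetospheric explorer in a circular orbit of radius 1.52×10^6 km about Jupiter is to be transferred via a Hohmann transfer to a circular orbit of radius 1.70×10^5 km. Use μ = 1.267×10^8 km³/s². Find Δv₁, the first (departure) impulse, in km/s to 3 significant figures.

Δv₁ = 5.03 km/s

The Hohmann ellipse has a_t = (r₁ + r₂)/2 = 8.450×10^5 km.
Circular speed at r = 1.520×10^6 km: v_c = √(μ/r) = 9.130 km/s.
Transfer-orbit speed at the same r (vis-viva, a = a_t): v_t = √[μ(2/r − 1/a_t)] = 4.095 km/s.
Δv₁ = |v_t − v_c| = |4.095 − 9.130| = 5.035 km/s.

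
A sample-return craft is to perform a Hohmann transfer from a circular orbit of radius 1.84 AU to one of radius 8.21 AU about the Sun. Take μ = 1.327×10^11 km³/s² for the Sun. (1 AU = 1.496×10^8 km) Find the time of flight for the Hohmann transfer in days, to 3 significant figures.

In km: r₁ = 1.84 × 1.496×10^8 = 2.75264×10^8 km; r₂ = 8.21 × 1.496×10^8 = 1.228216×10^9 km.
Transfer-ellipse semi-major axis a_t = (r₁ + r₂)/2 = (2.75264×10^8 + 1.228216×10^9)/2 = 7.5174×10^8 km.
By Kepler's third law the transfer-orbit period is T = 2π√(a_t³/μ), so t = T/2 = 1.778×10^8 s.
Converting: 1.778×10^8 s ÷ 86400 s/day = 2060 days.

t = 2060 days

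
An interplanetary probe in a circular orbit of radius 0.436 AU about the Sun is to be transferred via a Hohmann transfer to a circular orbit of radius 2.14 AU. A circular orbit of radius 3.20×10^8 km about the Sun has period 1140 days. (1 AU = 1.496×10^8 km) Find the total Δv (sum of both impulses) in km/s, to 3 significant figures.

Δv = 21.6 km/s

From Kepler's third law T² = 4π²r³/μ at r = 3.20×10^8 km, T = 1140 days = 1140 × 86400 s = 9.8496×10^7 s: μ = 4π²r³/T² = 1.33344×10^11 km³/s².
In km: r₁ = 0.436 × 1.496×10^8 = 6.52256×10^7 km; r₂ = 2.14 × 1.496×10^8 = 3.20144×10^8 km.
Transfer-ellipse semi-major axis a_t = (r₁ + r₂)/2 = (6.52256×10^7 + 3.20144×10^8)/2 = 1.926848×10^8 km.
At r₁ the circular-orbit speed is v₁ = √(μ/r₁) = 45.21444 km/s.
Transfer-orbit speed at r₁ (vis-viva): v_p = √[μ(2/r₁ − 1/a_t)] = 58.28089 km/s.
First burn Δv₁ = |v_p − v₁| = 13.066 km/s.
At r₂, v₂ = √(μ/r₂) = 20.4086 km/s.
Transfer-orbit speed at r₂: v_a = √[μ(2/r₂ − 1/a_t)] = 11.8740 km/s.
Second burn Δv₂ = |v₂ − v_a| = 8.5346 km/s.
Total Δv = Δv₁ + Δv₂ = 21.60 km/s.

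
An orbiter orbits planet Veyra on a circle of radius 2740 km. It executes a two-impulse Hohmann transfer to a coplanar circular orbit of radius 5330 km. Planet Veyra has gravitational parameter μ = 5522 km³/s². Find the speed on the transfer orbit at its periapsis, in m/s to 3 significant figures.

v = 1630 m/s

The Hohmann ellipse has a_t = (r₁ + r₂)/2 = 4035 km.
At periapsis, r = 2740 km.
From the vis-viva equation, v = √[μ(2/r − 1/a_t)] = 1.632 km/s.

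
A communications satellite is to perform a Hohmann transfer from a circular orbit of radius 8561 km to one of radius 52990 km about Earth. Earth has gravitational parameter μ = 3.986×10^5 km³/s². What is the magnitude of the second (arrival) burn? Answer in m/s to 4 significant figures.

The Hohmann ellipse has a_t = (r₁ + r₂)/2 = 30775.5 km.
Circular speed at r = 52990 km: v_c = √(μ/r) = 2.743 km/s.
Vis-viva on the transfer ellipse at r = 52990 km gives v_t = √[μ(2/r − 1/a_t)] = 1.447 km/s.
Δv₂ = |v_t − v_c| = |1.447 − 2.743| = 1.296 km/s.

Δv₂ = 1296 m/s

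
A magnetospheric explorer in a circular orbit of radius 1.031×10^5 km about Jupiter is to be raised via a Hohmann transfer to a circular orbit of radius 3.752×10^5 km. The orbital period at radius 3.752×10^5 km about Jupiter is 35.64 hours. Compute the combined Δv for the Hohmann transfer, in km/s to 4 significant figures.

Δv = 15.16 km/s

From Kepler's third law T² = 4π²r³/μ at r = 3.752×10^5 km, T = 35.64 hours = 35.64 × 3600 s = 1.28304×10^5 s: μ = 4π²r³/T² = 1.26668×10^8 km³/s².
Semi-major axis of the transfer orbit: a_t = (1.031×10^5 + 3.752×10^5)/2 = 2.3915×10^5 km.
At r₁ the circular-orbit speed is v₁ = √(μ/r₁) = 35.0513 km/s.
On the transfer ellipse at r₁, vis-viva gives v_p = √[μ(2/r₁ − 1/a_t)] = 43.9037 km/s.
First burn Δv₁ = |v_p − v₁| = 8.852 km/s.
Circular speed at r₂: v₂ = √(μ/r₂) = 18.37 km/s.
Transfer-orbit speed at r₂: v_a = √[μ(2/r₂ − 1/a_t)] = 12.06 km/s.
Second burn Δv₂ = |v₂ − v_a| = 6.310 km/s.
Δv = Δv₁ + Δv₂ = 8.852 + 6.310 = 15.16 km/s.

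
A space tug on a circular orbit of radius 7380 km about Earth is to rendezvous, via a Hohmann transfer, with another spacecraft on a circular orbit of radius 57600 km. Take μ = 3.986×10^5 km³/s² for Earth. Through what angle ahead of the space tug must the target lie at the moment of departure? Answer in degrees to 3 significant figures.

φ = 104°

The Hohmann ellipse has a_t = (r₁ + r₂)/2 = 32490 km.
The half-period of the transfer ellipse is t = π√(a_t³/μ) = 29141 s.
The target's mean motion on its circular orbit is ω₂ = √(μ/r₂³) = 4.5670×10^-5 rad/s.
Angle swept by the target during transfer: ω₂·t = 1.3309 rad = 76.25°.
The space tug traverses 180° on the transfer ellipse, so the target must lead by 180° − 76.25° = 104°.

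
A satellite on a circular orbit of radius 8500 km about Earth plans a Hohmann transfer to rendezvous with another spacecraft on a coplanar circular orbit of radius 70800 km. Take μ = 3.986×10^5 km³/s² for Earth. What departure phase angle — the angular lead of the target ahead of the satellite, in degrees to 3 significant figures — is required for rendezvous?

φ = 105°

Semi-major axis of the transfer orbit: a_t = (8500 + 70800)/2 = 39650 km.
Transfer time t = π√(a_t³/μ) = 39290 s.
Target angular speed ω₂ = √(μ/r₂³) = 3.351×10^-5 rad/s.
Angle swept by the target during transfer: ω₂·t = 1.3166 rad = 75.44°.
The satellite traverses 180° on the transfer ellipse, so the target must lead by 180° − 75.44° = 105°.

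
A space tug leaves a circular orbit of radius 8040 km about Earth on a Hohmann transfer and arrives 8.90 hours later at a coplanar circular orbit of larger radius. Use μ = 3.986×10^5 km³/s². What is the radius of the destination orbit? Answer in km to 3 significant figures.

Transfer time t = 8.90 hours = 32040 s, and t = π√(a_t³/μ).
So a_t = (μ t²/π²)^(1/3) = (3.986×10^5 × (32040)² / π²)^(1/3) = 34610 km.
Since a_t = (r₁ + r₂)/2, r₂ = 2a_t − r₁ = 2×34610 − 8040 = 61180 km.

r₂ = 61200 km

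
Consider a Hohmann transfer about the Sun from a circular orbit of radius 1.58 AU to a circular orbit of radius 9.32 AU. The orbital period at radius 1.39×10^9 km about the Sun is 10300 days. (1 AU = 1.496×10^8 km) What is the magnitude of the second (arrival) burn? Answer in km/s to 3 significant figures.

Δv₂ = 4.52 km/s

From Kepler's third law T² = 4π²r³/μ at r = 1.39×10^9 km, T = 10300 days = 10300 × 86400 s = 8.8992×10^8 s: μ = 4π²r³/T² = 1.33876×10^11 km³/s².
In km: r₁ = 1.58 × 1.496×10^8 = 2.36368×10^8 km; r₂ = 9.32 × 1.496×10^8 = 1.394272×10^9 km.
Transfer-ellipse semi-major axis a_t = (r₁ + r₂)/2 = (2.36368×10^8 + 1.394272×10^9)/2 = 8.1532×10^8 km.
Circular speed at r = 1.394272×10^9 km: v_c = √(μ/r) = 9.799 km/s.
Vis-viva on the transfer ellipse at r = 1.394272×10^9 km gives v_t = √[μ(2/r − 1/a_t)] = 5.276 km/s.
Δv₂ = |v_t − v_c| = |5.276 − 9.799| = 4.523 km/s.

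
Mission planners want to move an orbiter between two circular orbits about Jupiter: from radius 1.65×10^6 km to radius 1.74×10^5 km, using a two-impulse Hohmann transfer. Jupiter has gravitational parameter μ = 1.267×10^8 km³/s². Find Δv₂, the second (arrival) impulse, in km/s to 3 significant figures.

Transfer-ellipse semi-major axis a_t = (r₁ + r₂)/2 = (1.650×10^6 + 1.740×10^5)/2 = 9.120×10^5 km.
On the circular orbit at r = 1.740×10^5 km, v_c = √(μ/r) = 26.984457 km/s.
Vis-viva on the transfer ellipse at r = 1.740×10^5 km gives v_t = √[μ(2/r − 1/a_t)] = 36.295956 km/s.
Δv₂ = |v_t − v_c| = |36.295956 − 26.984457| = 9.311 km/s.

Δv₂ = 9.31 km/s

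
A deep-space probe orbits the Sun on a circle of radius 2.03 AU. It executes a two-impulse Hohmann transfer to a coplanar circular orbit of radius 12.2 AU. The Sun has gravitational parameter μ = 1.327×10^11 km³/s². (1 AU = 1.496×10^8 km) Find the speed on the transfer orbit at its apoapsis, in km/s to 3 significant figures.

v = 4.55 km/s

In km: r₁ = 2.03 × 1.496×10^8 = 3.03688×10^8 km; r₂ = 12.2 × 1.496×10^8 = 1.82512×10^9 km.
Transfer-ellipse semi-major axis a_t = (r₁ + r₂)/2 = (3.03688×10^8 + 1.82512×10^9)/2 = 1.064404×10^9 km.
At apoapsis, r = 1.82512×10^9 km.
Applying v² = μ(2/r − 1/a_t): v = 4.555 km/s.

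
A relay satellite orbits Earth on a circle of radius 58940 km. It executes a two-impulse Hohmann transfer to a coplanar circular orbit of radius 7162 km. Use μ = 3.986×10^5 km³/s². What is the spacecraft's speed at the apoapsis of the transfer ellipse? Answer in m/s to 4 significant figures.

Semi-major axis of the transfer orbit: a_t = (58940 + 7162)/2 = 33051 km.
The apoapsis of the transfer ellipse is at r = 58940 km.
From the vis-viva equation, v = √[μ(2/r − 1/a_t)] = 1.211 km/s.

v = 1211 m/s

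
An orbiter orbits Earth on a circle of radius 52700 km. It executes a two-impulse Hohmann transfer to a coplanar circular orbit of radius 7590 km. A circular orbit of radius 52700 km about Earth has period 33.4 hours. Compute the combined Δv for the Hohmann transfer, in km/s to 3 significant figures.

From Kepler's third law T² = 4π²r³/μ at r = 52700 km, T = 33.4 hours = 33.4 × 3600 s = 1.2024×10^5 s: μ = 4π²r³/T² = 3.99663×10^5 km³/s².
Transfer-ellipse semi-major axis a_t = (r₁ + r₂)/2 = (52700 + 7590)/2 = 30145 km.
Circular speed at r₁: v₁ = √(μ/r₁) = √(3.99663×10^5/52700) = 2.754 km/s.
Transfer-orbit speed at r₁ (vis-viva equation): v_a = √[μ(2/r₁ − 1/a_t)] = 1.382 km/s.
First burn Δv₁ = |v_a − v₁| = 1.372 km/s.
Circular speed at r₂: v₂ = √(μ/r₂) = 7.2565 km/s.
Transfer-orbit speed at r₂: v_p = √[μ(2/r₂ − 1/a_t)] = 9.5945 km/s.
Second burn Δv₂ = |v₂ − v_p| = 2.338 km/s.
Δv = Δv₁ + Δv₂ = 1.372 + 2.338 = 3.710 km/s.

Δv = 3.71 km/s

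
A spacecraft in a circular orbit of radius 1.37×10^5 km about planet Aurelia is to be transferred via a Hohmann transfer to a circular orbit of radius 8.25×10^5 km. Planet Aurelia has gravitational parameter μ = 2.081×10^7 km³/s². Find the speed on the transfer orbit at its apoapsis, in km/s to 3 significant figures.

Transfer-ellipse semi-major axis a_t = (r₁ + r₂)/2 = (1.370×10^5 + 8.250×10^5)/2 = 4.810×10^5 km.
The apoapsis of the transfer ellipse is at r = 8.250×10^5 km.
From the vis-viva equation, v = √[μ(2/r − 1/a_t)] = 2.680 km/s.

v = 2.68 km/s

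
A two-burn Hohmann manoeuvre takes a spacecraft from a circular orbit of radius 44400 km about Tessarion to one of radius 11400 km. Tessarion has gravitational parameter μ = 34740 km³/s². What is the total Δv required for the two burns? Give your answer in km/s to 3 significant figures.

Semi-major axis of the transfer orbit: a_t = (44400 + 11400)/2 = 27900 km.
At r₁ the circular-orbit speed is v₁ = √(μ/r₁) = 0.88455 km/s.
On the transfer ellipse at r₁, v² = μ(2/r − 1/a) gives v_a = √[μ(2/r₁ − 1/a_t)] = 0.56542 km/s.
First burn Δv₁ = |v_a − v₁| = 0.3191 km/s.
Circular speed at r₂: v₂ = √(μ/r₂) = 1.7457 km/s.
Transfer-orbit speed at r₂: v_p = √[μ(2/r₂ − 1/a_t)] = 2.2022 km/s.
Second burn Δv₂ = |v₂ − v_p| = 0.4565 km/s.
Δv = Δv₁ + Δv₂ = 0.3191 + 0.4565 = 0.7756 km/s.

Δv = 0.776 km/s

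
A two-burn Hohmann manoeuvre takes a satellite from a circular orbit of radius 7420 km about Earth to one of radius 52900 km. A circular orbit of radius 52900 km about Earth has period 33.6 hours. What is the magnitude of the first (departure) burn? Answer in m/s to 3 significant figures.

Δv₁ = 2380 m/s

From Kepler's third law T² = 4π²r³/μ at r = 52900 km, T = 33.6 hours = 33.6 × 3600 s = 1.2096×10^5 s: μ = 4π²r³/T² = 3.99432×10^5 km³/s².
Semi-major axis of the transfer orbit: a_t = (7420 + 52900)/2 = 30160 km.
On the circular orbit at r = 7420 km, v_c = √(μ/r) = 7.337 km/s.
Vis-viva on the transfer ellipse at r = 7420 km gives v_t = √[μ(2/r − 1/a_t)] = 9.717 km/s.
Δv₁ = |v_t − v_c| = |9.717 − 7.337| = 2.380 km/s.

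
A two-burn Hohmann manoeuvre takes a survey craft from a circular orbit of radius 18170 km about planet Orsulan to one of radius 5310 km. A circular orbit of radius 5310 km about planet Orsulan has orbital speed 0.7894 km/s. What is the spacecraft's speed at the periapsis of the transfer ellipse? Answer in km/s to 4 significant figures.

v = 0.9821 km/s

From the circular-orbit relation v² = μ/r at r = 5310 km: μ = v²r = (0.7894)² × 5310 = 3308.94 km³/s².
Transfer-ellipse semi-major axis a_t = (r₁ + r₂)/2 = (18170 + 5310)/2 = 11740 km.
At periapsis, r = 5310 km.
Vis-viva: v = √[μ(2/r − 1/a_t)] = √[3308.94 × (2/5310 − 1/11740)] = 0.9821 km/s.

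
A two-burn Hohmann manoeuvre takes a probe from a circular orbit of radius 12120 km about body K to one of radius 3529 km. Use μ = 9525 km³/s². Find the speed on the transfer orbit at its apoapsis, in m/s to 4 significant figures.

v = 595.4 m/s

Semi-major axis of the transfer orbit: a_t = (12120 + 3529)/2 = 7824.5 km.
At apoapsis, r = 12120 km.
Vis-viva: v = √[μ(2/r − 1/a_t)] = √[9525 × (2/12120 − 1/7824.5)] = 0.5954 km/s.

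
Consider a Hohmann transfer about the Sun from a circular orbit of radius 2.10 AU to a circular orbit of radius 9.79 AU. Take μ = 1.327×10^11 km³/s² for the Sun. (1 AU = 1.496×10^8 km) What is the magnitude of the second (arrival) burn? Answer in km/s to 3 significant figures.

In km: r₁ = 2.10 × 1.496×10^8 = 3.1416×10^8 km; r₂ = 9.79 × 1.496×10^8 = 1.464584×10^9 km.
Semi-major axis of the transfer orbit: a_t = (3.1416×10^8 + 1.464584×10^9)/2 = 8.89372×10^8 km.
Circular speed at r = 1.464584×10^9 km: v_c = √(μ/r) = 9.5187 km/s.
Transfer-orbit speed at the same r (vis-viva, a = a_t): v_t = √[μ(2/r − 1/a_t)] = 5.6573 km/s.
Δv₂ = |v_t − v_c| = |5.6573 − 9.5187| = 3.861 km/s.

Δv₂ = 3.86 km/s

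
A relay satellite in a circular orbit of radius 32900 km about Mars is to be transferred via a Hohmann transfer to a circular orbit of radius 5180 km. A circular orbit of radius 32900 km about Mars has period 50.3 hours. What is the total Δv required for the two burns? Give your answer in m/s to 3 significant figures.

From Kepler's third law T² = 4π²r³/μ at r = 32900 km, T = 50.3 hours = 50.3 × 3600 s = 1.8108×10^5 s: μ = 4π²r³/T² = 42875.2 km³/s².
Semi-major axis of the transfer orbit: a_t = (32900 + 5180)/2 = 19040 km.
At r₁ the circular-orbit speed is v₁ = √(μ/r₁) = 1.14158 km/s.
On the transfer ellipse at r₁, v² = μ(2/r − 1/a) gives v_a = √[μ(2/r₁ − 1/a_t)] = 0.595438 km/s.
First burn Δv₁ = |v_a − v₁| = 0.5461 km/s.
Circular speed at r₂: v₂ = √(μ/r₂) = 2.8770 km/s.
Transfer-orbit speed at r₂: v_p = √[μ(2/r₂ − 1/a_t)] = 3.7818 km/s.
Second burn Δv₂ = |v₂ − v_p| = 0.9048 km/s.
Total Δv = Δv₁ + Δv₂ = 1.451 km/s.

Δv = 1450 m/s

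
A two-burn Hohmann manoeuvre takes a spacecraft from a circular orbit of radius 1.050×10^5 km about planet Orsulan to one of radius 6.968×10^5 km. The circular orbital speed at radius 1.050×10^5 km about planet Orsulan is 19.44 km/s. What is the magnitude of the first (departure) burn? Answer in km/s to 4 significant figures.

Δv₁ = 6.189 km/s

From the circular-orbit relation v² = μ/r at r = 1.050×10^5 km: μ = v²r = (19.44)² × 1.050×10^5 = 3.96809×10^7 km³/s².
Semi-major axis of the transfer orbit: a_t = (1.050×10^5 + 6.968×10^5)/2 = 4.009×10^5 km.
Circular speed at r = 1.050×10^5 km: v_c = √(μ/r) = 19.440 km/s.
Vis-viva on the transfer ellipse at r = 1.050×10^5 km gives v_t = √[μ(2/r − 1/a_t)] = 25.629 km/s.
Δv₁ = |v_t − v_c| = |25.629 − 19.440| = 6.189 km/s.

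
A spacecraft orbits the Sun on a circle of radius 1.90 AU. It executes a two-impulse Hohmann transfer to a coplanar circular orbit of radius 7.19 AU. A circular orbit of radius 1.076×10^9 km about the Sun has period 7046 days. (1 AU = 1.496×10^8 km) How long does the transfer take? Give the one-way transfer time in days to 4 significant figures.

From Kepler's third law T² = 4π²r³/μ at r = 1.076×10^9 km, T = 7046 days = 7046 × 86400 s = 6.087744×10^8 s: μ = 4π²r³/T² = 1.32704×10^11 km³/s².
In km: r₁ = 1.90 × 1.496×10^8 = 2.8424×10^8 km; r₂ = 7.19 × 1.496×10^8 = 1.075624×10^9 km.
The Hohmann ellipse has a_t = (r₁ + r₂)/2 = 6.79932×10^8 km.
Half the transfer-orbit period gives t = π√(a_t³/μ) = 1.529×10^8 s.
Converting: 1.529×10^8 s ÷ 86400 s/day = 1770 days.

t = 1770 days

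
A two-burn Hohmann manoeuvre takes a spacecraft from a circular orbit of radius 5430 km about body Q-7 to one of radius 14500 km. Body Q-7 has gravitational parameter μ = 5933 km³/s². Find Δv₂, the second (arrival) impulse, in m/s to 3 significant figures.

Δv₂ = 167 m/s

The Hohmann ellipse has a_t = (r₁ + r₂)/2 = 9965 km.
On the circular orbit at r = 14500 km, v_c = √(μ/r) = 0.6397 km/s.
Transfer-orbit speed at the same r (vis-viva, a = a_t): v_t = √[μ(2/r − 1/a_t)] = 0.4722 km/s.
Δv₂ = |v_t − v_c| = |0.4722 − 0.6397| = 0.1675 km/s.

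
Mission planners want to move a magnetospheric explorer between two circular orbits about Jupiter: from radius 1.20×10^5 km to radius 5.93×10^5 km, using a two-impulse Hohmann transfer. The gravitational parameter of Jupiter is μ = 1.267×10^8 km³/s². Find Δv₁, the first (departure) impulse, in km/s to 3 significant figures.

Δv₁ = 9.41 km/s

Transfer-ellipse semi-major axis a_t = (r₁ + r₂)/2 = (1.200×10^5 + 5.930×10^5)/2 = 3.565×10^5 km.
Circular speed at r = 1.200×10^5 km: v_c = √(μ/r) = 32.494 km/s.
Vis-viva on the transfer ellipse at r = 1.200×10^5 km gives v_t = √[μ(2/r − 1/a_t)] = 41.908 km/s.
Δv₁ = |v_t − v_c| = |41.908 − 32.494| = 9.414 km/s.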